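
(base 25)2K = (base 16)46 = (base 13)55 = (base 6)154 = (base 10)70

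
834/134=6 + 15/67 ≈ 6.22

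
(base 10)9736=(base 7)40246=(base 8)23010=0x2608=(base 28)cbk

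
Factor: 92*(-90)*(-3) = 2^3*3^3*5^1*23^1 = 24840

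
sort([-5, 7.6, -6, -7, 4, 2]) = [-7, -6, -5, 2, 4, 7.6]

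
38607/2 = 19303 + 1/2 = 19303.50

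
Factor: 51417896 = 2^3 * 829^1 * 7753^1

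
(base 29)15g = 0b1111101010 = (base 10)1002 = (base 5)13002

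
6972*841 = 5863452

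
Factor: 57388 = 2^2 * 14347^1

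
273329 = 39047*7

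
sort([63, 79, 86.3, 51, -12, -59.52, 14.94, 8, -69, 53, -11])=[-69, -59.52, -12, -11, 8, 14.94, 51, 53, 63, 79, 86.3]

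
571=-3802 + 4373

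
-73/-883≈0.0827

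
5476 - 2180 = 3296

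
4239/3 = 1413 = 1413.00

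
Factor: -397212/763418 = -1 * 2^1 * 3^1 * 79^1 * 911^(-1) = -474/911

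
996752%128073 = 100241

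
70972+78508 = 149480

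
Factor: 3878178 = 2^1*3^1*317^1*2039^1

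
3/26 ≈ 0.115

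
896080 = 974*920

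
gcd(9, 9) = 9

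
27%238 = 27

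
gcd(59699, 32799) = 1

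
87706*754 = 66130324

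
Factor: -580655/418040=-1*2^(-3)*7^(-1)*1493^(-1)*116131^1=-116131/83608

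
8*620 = 4960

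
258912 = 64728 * 4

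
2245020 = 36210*62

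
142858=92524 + 50334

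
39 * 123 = 4797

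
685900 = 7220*95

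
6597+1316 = 7913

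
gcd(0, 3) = 3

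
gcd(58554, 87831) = 29277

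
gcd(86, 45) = 1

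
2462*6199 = 15261938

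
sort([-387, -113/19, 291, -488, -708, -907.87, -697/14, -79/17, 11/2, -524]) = [-907.87, -708, -524, -488, -387, -697/14, -113/19, -79/17, 11/2, 291]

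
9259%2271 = 175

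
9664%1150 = 464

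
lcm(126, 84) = 252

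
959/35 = 137/5 = 27.40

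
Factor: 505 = 5^1*101^1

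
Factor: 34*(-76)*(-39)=2^3*3^1*13^1*17^1*19^1=100776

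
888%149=143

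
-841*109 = -91669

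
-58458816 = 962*(-60768) 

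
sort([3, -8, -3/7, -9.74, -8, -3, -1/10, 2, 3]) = [-9.74, -8, -8, -3, -3/7, -1/10, 2, 3, 3]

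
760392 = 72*10561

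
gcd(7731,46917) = 9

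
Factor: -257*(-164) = 2^2*41^1*257^1 = 42148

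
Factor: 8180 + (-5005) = 5^2 * 127^1 = 3175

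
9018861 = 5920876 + 3097985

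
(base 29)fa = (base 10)445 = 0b110111101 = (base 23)j8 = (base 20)125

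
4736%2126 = 484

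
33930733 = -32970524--66901257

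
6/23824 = 3/11912 ≈ 0.000252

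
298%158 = 140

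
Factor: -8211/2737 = -1 * 3^1 = -3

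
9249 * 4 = 36996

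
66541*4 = 266164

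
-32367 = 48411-80778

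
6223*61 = 379603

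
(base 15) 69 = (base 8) 143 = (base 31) 36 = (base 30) 39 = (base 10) 99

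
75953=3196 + 72757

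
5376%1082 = 1048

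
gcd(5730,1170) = 30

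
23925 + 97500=121425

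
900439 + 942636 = 1843075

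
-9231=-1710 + -7521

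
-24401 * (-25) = 610025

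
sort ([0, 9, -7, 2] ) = [-7, 0, 2, 9] 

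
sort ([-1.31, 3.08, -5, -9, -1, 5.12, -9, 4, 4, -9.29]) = [-9.29, -9, -9, -5, -1.31, -1, 3.08, 4, 4, 5.12]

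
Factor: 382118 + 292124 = 2^1*337121^1 = 674242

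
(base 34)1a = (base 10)44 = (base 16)2c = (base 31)1d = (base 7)62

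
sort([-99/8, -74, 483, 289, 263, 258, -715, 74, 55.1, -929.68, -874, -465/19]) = [-929.68, -874, -715, -74, -465/19, -99/8, 55.1, 74, 258, 263, 289, 483]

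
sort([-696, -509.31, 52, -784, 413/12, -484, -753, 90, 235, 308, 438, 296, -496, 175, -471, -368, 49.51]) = [-784, -753, -696, -509.31, -496, -484, -471, -368, 413/12, 49.51, 52, 90, 175, 235, 296, 308, 438]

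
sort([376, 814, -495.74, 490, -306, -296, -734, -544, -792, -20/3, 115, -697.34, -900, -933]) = [-933, -900, -792, -734, -697.34, -544, -495.74, -306, -296, -20/3, 115, 376, 490, 814]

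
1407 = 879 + 528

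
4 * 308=1232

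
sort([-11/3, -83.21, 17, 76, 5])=[-83.21, -11/3, 5, 17, 76]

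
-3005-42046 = -45051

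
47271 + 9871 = 57142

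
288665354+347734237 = 636399591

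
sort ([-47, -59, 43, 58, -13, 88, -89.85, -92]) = [-92, -89.85, -59, -47, -13, 43, 58, 88]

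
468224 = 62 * 7552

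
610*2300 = 1403000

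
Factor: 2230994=2^1*1115497^1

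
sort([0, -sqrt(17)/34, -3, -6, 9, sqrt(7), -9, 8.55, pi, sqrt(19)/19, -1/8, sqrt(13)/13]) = [-9, -6, -3, -1/8, -sqrt(17)/34, 0, sqrt(19)/19, sqrt(13)/13, sqrt(7), pi, 8.55, 9]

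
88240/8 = 11030 = 11030.00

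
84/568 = 21/142 ≈ 0.148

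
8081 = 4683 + 3398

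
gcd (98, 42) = 14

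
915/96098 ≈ 0.00952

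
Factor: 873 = 3^2*97^1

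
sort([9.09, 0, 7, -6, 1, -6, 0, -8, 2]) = [-8, -6, -6, 0, 0, 1, 2, 7, 9.09]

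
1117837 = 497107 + 620730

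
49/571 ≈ 0.0858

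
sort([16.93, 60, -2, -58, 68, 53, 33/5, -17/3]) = [-58, -17/3, -2, 33/5, 16.93, 53, 60, 68]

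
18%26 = 18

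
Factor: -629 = -1 * 17^1 * 37^1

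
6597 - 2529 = 4068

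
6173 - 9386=-3213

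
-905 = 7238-8143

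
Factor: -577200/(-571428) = 2^2 * 3^(-2) * 5^2 * 11^(-1) = 100/99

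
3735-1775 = 1960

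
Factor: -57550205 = -1*5^1*281^1*40961^1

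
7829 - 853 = 6976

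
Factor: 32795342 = 2^1*739^1*22189^1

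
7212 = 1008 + 6204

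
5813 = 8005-2192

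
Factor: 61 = 61^1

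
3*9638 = 28914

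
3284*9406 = 30889304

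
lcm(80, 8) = 80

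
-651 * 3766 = -2451666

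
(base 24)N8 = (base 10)560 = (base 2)1000110000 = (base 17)1FG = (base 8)1060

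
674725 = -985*(-685)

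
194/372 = 97/186 ≈ 0.522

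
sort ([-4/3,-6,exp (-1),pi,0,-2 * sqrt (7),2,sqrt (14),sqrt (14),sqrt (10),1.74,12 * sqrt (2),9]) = [-6,-2 * sqrt (7),-4/3,0,exp (-1),1.74,2,pi,sqrt (10),sqrt (14),sqrt (14),9,12 * sqrt (2)]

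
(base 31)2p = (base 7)153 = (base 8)127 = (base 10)87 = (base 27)36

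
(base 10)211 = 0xd3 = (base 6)551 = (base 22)9d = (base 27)7m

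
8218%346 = 260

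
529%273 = 256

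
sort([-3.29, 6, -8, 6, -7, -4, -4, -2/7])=[-8, -7, -4, -4, -3.29, -2/7, 6, 6]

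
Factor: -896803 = -1*896803^1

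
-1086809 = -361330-725479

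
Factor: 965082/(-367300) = -1*2^(-1)*3^1*5^(-2)*239^1*673^1*3673^(-1) = -482541/183650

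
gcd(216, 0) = 216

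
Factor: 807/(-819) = -1 * 3^(-1) * 7^(-1) * 13^(-1) * 269^1 = -269/273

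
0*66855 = 0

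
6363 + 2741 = 9104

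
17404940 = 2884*6035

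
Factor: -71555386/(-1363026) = 3^(-1)*7^1*17^(-1)*23^(-1)*83^(-1)*730157^1 = 5111099/97359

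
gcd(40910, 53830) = 10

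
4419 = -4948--9367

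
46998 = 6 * 7833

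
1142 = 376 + 766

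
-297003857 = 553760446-850764303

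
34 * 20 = 680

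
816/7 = 116+4/7 ≈ 116.57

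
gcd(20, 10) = 10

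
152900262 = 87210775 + 65689487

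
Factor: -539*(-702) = 2^1*3^3*7^2*11^1*13^1 = 378378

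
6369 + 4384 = 10753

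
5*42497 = 212485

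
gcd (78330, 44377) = 1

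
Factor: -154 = -1 * 2^1 * 7^1 * 11^1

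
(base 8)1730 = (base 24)1h0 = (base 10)984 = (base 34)sw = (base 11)815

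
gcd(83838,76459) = 157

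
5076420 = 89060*57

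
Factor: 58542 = 2^1*3^1*11^1*887^1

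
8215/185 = 44 + 15/37 ≈ 44.41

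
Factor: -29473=-1 * 29473^1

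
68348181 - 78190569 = -9842388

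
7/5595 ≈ 0.00125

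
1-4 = -3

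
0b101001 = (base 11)38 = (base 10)41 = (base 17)27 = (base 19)23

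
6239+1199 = 7438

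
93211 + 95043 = 188254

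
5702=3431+2271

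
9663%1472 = 831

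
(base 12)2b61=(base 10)5113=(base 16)13f9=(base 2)1001111111001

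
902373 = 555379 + 346994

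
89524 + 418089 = 507613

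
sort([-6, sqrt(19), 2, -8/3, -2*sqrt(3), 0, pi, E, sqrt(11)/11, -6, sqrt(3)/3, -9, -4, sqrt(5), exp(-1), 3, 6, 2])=[-9, -6, -6, -4, -2*sqrt(3), -8/3, 0, sqrt(11)/11, exp(-1), sqrt(3)/3, 2, 2, sqrt(5), E, 3, pi, sqrt(19), 6]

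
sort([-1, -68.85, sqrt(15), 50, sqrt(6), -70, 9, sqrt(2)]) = [-70, -68.85, -1, sqrt(2), sqrt(6), sqrt(15), 9, 50]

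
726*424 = 307824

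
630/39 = 210/13 ≈ 16.15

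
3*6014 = 18042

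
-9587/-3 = 3195 + 2/3 ≈ 3195.67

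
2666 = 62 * 43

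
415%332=83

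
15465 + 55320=70785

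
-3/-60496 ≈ 0.0000496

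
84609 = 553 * 153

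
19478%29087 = 19478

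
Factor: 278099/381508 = 2^(-2) * 47^1 * 61^1 * 97^1 * 127^(-1) * 751^(-1)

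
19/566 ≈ 0.0336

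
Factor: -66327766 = -1 * 2^1 * 331^1 * 100193^1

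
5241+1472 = 6713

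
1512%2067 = 1512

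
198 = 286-88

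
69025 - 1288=67737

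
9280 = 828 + 8452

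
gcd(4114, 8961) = 1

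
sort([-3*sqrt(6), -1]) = [-3*sqrt(6), -1]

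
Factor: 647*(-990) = -1*2^1*3^2*5^1*11^1*647^1 = -640530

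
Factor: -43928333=-1*31^1*173^1*8191^1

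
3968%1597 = 774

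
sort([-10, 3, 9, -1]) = [-10, -1, 3, 9]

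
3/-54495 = -1/18165 ≈ -0.0000551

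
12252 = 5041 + 7211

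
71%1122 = 71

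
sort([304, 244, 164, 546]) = [164, 244, 304, 546]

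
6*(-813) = -4878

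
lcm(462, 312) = 24024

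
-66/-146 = 33/73 ≈ 0.452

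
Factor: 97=97^1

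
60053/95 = 632 + 13/95≈632.14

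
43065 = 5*8613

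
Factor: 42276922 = 2^1 * 59^1 * 358279^1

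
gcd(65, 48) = 1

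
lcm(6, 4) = 12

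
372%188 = 184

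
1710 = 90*19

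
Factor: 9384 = 2^3 * 3^1 * 17^1 * 23^1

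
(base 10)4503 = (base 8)10627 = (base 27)64l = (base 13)2085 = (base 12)2733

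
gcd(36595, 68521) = 1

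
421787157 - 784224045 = -362436888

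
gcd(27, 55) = 1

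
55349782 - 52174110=3175672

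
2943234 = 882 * 3337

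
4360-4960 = -600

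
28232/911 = 30 + 902/911≈30.99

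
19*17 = 323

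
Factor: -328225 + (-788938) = -1*503^1*2221^1 = -1117163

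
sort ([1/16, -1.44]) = [-1.44, 1/16]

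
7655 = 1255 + 6400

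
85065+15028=100093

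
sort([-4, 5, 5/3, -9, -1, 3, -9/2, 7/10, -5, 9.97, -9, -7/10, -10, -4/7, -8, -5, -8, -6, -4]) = [-10, -9, -9, -8, -8, -6, -5, -5, -9/2, -4, -4, -1, -7/10, -4/7, 7/10, 5/3, 3, 5, 9.97]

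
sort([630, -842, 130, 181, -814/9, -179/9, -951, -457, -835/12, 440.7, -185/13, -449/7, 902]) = [-951, -842, -457, -814/9, -835/12, -449/7, -179/9, -185/13, 130, 181, 440.7, 630, 902]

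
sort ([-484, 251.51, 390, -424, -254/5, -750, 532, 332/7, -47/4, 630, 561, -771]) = [-771, -750, -484, -424, -254/5, -47/4, 332/7, 251.51, 390, 532, 561, 630]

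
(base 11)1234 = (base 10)1610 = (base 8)3112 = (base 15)725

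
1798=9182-7384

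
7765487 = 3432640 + 4332847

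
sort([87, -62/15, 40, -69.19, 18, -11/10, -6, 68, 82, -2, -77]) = [-77, -69.19, -6, -62/15, -2, -11/10, 18, 40, 68, 82, 87]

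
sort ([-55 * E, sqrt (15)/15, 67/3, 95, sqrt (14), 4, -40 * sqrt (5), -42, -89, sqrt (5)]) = [-55 * E, -40 * sqrt (5), -89, -42, sqrt (15)/15, sqrt (5), sqrt (14), 4, 67/3, 95]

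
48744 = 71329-22585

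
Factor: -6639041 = -1*6639041^1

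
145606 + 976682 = 1122288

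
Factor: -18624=-1*2^6*3^1*97^1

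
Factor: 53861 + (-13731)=2^1 * 5^1 * 4013^1=40130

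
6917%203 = 15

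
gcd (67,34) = 1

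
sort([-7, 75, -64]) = [-64, -7, 75]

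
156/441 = 52/147 ≈ 0.354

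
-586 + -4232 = -4818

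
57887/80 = 723 + 47/80 ≈ 723.59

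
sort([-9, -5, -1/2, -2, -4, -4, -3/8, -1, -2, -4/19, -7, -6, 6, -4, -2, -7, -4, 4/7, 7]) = [-9, -7, -7, -6, -5, -4, -4, -4, -4, -2, -2, -2, -1, -1/2, -3/8, -4/19, 4/7, 6, 7]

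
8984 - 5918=3066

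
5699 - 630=5069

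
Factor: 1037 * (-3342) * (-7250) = 2^2 * 3^1 * 5^3 * 17^1 * 29^1 * 61^1 * 557^1 = 25125991500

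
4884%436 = 88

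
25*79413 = 1985325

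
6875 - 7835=-960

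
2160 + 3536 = 5696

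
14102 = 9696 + 4406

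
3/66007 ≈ 0.0000454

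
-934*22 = -20548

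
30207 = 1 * 30207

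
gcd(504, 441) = 63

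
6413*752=4822576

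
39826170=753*52890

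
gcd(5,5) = 5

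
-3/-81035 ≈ 0.0000370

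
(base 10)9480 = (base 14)3652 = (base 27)d03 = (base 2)10010100001000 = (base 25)f45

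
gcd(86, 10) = 2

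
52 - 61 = -9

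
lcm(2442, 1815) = 134310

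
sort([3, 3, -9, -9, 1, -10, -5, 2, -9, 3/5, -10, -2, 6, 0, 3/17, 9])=[-10, -10, -9, -9, -9, -5, -2, 0, 3/17, 3/5, 1, 2, 3, 3, 6, 9]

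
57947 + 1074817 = 1132764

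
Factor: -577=-1*577^1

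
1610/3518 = 805/1759≈0.458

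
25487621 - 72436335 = -46948714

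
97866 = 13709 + 84157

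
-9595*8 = -76760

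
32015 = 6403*5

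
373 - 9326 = -8953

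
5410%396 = 262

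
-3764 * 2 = -7528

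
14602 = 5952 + 8650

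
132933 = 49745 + 83188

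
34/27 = 1 + 7/27≈1.26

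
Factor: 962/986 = 13^1 * 17^(-1) * 29^(-1) * 37^1 = 481/493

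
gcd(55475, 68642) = 7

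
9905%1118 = 961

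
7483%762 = 625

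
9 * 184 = 1656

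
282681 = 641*441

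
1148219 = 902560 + 245659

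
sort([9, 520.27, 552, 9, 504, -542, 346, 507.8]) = [-542, 9, 9, 346, 504, 507.8, 520.27, 552]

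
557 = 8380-7823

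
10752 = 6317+4435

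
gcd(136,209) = 1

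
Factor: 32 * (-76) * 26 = -1 * 2^8 * 13^1 * 19^1 = -63232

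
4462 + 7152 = 11614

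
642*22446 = 14410332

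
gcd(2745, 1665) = 45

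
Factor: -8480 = -1 * 2^5 * 5^1 * 53^1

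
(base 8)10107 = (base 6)31143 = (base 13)1b87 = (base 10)4167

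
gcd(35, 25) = 5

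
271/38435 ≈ 0.00705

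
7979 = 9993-2014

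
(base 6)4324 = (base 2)1111011100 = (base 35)s8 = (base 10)988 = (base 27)19g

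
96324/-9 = -32108/3 ≈ -10702.67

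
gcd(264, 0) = 264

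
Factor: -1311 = -1*3^1*19^1*23^1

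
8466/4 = 4233/2 = 2116.50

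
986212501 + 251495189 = 1237707690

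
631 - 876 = -245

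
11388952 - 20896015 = -9507063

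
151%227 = 151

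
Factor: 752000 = 2^7 * 5^3 * 47^1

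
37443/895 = 41 + 748/895 ≈ 41.84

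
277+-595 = -318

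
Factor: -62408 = -1 * 2^3 * 29^1 * 269^1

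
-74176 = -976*76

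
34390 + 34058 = 68448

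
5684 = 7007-1323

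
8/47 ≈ 0.170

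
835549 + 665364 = 1500913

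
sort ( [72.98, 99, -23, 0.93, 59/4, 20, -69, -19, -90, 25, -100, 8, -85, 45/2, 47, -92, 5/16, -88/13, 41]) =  [-100, -92, -90, -85, -69, -23, -19, -88/13, 5/16, 0.93, 8, 59/4, 20, 45/2, 25, 41, 47, 72.98, 99]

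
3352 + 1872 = 5224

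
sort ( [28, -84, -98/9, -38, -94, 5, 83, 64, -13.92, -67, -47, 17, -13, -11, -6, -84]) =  [-94, -84, -84, -67, -47, -38, -13.92, -13, -11, -98/9, -6, 5, 17, 28, 64, 83]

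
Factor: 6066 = 2^1 * 3^2 * 337^1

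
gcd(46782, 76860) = 18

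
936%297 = 45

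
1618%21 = 1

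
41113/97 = 423+82/97 ≈ 423.85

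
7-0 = 7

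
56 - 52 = 4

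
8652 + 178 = 8830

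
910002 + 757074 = 1667076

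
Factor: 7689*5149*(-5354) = -1*2^1*3^1*11^1*19^1*233^1*271^1*2677^1 = -211968398994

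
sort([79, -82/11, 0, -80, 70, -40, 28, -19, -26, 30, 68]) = [-80, -40, -26, -19, -82/11, 0, 28, 30, 68, 70, 79]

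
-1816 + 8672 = 6856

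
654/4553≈0.144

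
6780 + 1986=8766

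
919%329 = 261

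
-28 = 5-33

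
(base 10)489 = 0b111101001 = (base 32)f9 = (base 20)149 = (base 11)405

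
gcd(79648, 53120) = 32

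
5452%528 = 172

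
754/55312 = 377/27656 ≈ 0.0136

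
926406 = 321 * 2886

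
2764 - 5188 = -2424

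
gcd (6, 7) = 1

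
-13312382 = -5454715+-7857667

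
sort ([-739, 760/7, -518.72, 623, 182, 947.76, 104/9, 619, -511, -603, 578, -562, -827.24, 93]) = [-827.24, -739, -603, -562, -518.72, -511, 104/9, 93, 760/7, 182, 578, 619, 623, 947.76]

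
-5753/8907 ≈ -0.646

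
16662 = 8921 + 7741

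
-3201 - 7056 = -10257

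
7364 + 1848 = 9212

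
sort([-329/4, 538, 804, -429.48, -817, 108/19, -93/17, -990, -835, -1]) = [-990, -835, -817, -429.48, -329/4, -93/17, -1, 108/19, 538, 804]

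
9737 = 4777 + 4960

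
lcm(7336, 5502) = 22008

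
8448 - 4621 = 3827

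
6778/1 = 6778 = 6778.00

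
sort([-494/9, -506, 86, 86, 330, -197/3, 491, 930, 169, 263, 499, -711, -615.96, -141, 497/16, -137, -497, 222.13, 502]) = [-711, -615.96, -506, -497, -141, -137, -197/3, -494/9, 497/16, 86, 86, 169, 222.13, 263, 330, 491, 499, 502, 930]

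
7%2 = 1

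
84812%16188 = 3872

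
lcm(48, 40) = 240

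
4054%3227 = 827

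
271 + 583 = 854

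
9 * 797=7173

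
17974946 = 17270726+704220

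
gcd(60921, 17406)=8703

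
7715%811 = 416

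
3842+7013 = 10855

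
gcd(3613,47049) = 1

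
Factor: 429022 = 2^1*11^1*19501^1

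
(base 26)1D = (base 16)27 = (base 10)39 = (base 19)21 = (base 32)17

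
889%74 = 1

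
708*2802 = 1983816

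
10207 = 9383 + 824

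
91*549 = 49959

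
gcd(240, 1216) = 16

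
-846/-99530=423/49765 ≈ 0.00850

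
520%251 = 18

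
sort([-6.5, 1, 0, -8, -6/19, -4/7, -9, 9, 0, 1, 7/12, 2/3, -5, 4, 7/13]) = [-9, -8, -6.5, -5, -4/7, -6/19, 0, 0, 7/13, 7/12, 2/3, 1, 1, 4, 9]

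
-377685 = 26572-404257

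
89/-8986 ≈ -0.00990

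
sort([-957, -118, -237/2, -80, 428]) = [-957, -237/2, -118, -80, 428]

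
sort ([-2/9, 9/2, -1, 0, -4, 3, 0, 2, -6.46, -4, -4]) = [-6.46, -4, -4, -4, -1, -2/9, 0, 0, 2, 3, 9/2]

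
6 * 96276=577656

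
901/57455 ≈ 0.0157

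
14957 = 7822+7135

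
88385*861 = 76099485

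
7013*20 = 140260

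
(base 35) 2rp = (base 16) d5c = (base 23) 6ag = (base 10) 3420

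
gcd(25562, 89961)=1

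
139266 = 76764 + 62502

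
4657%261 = 220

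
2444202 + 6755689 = 9199891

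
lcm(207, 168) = 11592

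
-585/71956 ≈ -0.00813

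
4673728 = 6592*709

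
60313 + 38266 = 98579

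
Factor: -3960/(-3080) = 3^2*7^(-1) = 9/7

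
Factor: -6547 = -1*6547^1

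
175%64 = 47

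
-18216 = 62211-80427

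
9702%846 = 396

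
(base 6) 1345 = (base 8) 541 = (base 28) ch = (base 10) 353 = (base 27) d2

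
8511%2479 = 1074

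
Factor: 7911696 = 2^4 * 3^1 * 13^1 * 31^1 * 409^1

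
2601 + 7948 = 10549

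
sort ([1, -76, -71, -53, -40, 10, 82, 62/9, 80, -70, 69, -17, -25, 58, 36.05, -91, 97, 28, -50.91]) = [-91, -76, -71, -70, -53, -50.91, -40, -25, -17, 1, 62/9, 10, 28, 36.05, 58, 69, 80, 82, 97]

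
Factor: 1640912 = 2^4 * 7^3 * 13^1 * 23^1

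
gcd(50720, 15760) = 80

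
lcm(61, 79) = 4819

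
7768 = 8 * 971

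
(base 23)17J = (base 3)222021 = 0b1011000101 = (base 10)709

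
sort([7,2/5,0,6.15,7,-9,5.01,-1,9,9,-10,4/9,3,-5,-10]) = [-10,-10,-9,-5,-1,0,2/5,4/9,3,5.01,6.15,7,7,9,9]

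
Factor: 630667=19^2 * 1747^1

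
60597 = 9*6733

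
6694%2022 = 628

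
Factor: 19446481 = 19^1 * 1023499^1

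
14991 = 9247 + 5744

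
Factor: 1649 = 17^1*97^1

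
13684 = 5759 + 7925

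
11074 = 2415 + 8659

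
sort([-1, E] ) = [-1, E] 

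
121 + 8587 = 8708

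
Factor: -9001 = -1 * 9001^1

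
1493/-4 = -373 - 1/4 = -373.25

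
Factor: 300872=2^3*11^1*13^1*263^1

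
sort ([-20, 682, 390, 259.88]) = [-20, 259.88, 390, 682]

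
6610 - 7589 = -979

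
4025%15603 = 4025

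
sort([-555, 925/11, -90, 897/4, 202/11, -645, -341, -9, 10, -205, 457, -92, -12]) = [-645, -555, -341, -205, -92, -90, -12, -9, 10, 202/11, 925/11, 897/4, 457]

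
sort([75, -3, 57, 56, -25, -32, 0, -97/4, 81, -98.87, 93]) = [-98.87, -32, -25, -97/4, -3, 0, 56, 57, 75, 81, 93]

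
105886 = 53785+52101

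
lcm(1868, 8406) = 16812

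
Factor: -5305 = -1*5^1*1061^1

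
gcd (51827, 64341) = 1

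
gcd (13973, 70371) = 1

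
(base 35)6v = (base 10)241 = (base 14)133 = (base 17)e3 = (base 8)361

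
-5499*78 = -428922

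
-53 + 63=10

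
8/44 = 2/11 ≈ 0.182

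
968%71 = 45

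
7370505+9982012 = 17352517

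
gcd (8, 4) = 4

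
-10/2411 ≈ -0.00415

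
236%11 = 5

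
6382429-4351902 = 2030527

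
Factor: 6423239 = 29^1 * 61^1 * 3631^1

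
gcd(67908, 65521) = 1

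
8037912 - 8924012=-886100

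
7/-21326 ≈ -0.000328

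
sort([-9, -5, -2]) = [-9, -5, -2]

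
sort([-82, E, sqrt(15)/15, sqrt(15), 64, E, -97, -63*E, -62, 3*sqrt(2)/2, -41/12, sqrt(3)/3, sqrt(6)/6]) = [-63*E, -97, -82, -62, -41/12, sqrt(15)/15, sqrt(6)/6, sqrt(3)/3, 3*sqrt(2)/2, E, E, sqrt(15), 64]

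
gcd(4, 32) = 4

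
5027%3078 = 1949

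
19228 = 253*76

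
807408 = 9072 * 89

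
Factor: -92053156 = -1*2^2*13^1*53^1*127^1*263^1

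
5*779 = 3895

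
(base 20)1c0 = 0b1010000000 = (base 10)640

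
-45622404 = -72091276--26468872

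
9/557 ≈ 0.0162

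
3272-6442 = -3170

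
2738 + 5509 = 8247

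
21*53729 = 1128309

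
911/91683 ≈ 0.00994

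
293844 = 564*521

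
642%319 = 4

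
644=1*644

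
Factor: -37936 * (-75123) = 2^4 * 3^2 * 17^1 * 491^1 * 2371^1 = 2849866128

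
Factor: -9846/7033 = -1*2^1*3^2*13^(-1)*541^(-1)*547^1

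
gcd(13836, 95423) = 1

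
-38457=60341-98798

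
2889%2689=200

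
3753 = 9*417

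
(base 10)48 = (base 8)60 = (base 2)110000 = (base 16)30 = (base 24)20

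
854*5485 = 4684190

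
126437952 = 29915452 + 96522500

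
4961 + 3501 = 8462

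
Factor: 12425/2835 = 3^ (-4)*5^1*71^1 = 355/81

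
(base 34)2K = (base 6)224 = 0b1011000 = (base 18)4G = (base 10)88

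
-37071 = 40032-77103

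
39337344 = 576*68294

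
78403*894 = 70092282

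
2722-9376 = -6654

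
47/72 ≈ 0.653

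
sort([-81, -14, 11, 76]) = [-81, -14, 11, 76]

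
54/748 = 27/374 ≈ 0.0722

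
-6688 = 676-7364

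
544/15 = 36 + 4/15 ≈ 36.27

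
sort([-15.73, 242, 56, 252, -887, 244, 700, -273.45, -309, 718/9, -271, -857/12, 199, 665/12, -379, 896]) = [-887, -379, -309, -273.45, -271, -857/12, -15.73, 665/12, 56, 718/9, 199, 242, 244, 252, 700, 896]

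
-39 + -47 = -86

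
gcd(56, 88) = 8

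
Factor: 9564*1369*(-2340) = -1*2^4*3^3*5^1*13^1*37^2*797^1 = -30637891440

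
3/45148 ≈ 0.0000664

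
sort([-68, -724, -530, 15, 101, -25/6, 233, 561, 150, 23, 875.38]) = [-724, -530, -68, -25/6, 15, 23, 101, 150, 233, 561, 875.38]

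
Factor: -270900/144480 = -1 * 2^(-3) * 3^1 * 5^1 = -15/8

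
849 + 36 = 885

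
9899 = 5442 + 4457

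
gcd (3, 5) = 1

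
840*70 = 58800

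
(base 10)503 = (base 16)1f7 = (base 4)13313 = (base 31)g7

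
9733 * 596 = 5800868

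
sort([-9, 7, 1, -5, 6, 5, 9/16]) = [-9, -5, 9/16, 1, 5, 6, 7]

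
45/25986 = 15/8662 ≈ 0.00173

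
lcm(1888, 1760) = 103840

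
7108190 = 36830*193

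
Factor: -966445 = -1*5^1*283^1*683^1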